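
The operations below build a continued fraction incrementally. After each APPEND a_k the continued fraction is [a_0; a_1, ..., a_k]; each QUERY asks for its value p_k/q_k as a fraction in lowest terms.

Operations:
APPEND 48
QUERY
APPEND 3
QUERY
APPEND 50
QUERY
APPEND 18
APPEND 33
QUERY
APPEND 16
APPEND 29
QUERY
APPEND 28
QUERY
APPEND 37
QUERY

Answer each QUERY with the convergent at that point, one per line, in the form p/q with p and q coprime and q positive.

APPEND 48: p_0 = 48·1 + 0 = 48, q_0 = 48·0 + 1 = 1 → 48/1
APPEND 3: p_1 = 3·48 + 1 = 145, q_1 = 3·1 + 0 = 3 → 145/3
APPEND 50: p_2 = 50·145 + 48 = 7298, q_2 = 50·3 + 1 = 151 → 7298/151
APPEND 18: p_3 = 18·7298 + 145 = 131509, q_3 = 18·151 + 3 = 2721 → 131509/2721
APPEND 33: p_4 = 33·131509 + 7298 = 4347095, q_4 = 33·2721 + 151 = 89944 → 4347095/89944
APPEND 16: p_5 = 16·4347095 + 131509 = 69685029, q_5 = 16·89944 + 2721 = 1441825 → 69685029/1441825
APPEND 29: p_6 = 29·69685029 + 4347095 = 2025212936, q_6 = 29·1441825 + 89944 = 41902869 → 2025212936/41902869
APPEND 28: p_7 = 28·2025212936 + 69685029 = 56775647237, q_7 = 28·41902869 + 1441825 = 1174722157 → 56775647237/1174722157
APPEND 37: p_8 = 37·56775647237 + 2025212936 = 2102724160705, q_8 = 37·1174722157 + 41902869 = 43506622678 → 2102724160705/43506622678

48/1
145/3
7298/151
4347095/89944
2025212936/41902869
56775647237/1174722157
2102724160705/43506622678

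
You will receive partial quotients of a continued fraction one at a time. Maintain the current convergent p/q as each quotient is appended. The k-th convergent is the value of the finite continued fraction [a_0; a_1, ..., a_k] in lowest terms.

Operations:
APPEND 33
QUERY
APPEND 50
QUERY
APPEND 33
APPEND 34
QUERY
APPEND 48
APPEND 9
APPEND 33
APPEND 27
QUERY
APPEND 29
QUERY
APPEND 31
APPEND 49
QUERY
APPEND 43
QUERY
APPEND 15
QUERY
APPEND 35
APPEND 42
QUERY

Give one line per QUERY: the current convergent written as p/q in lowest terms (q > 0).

APPEND 33: p_0 = 33·1 + 0 = 33, q_0 = 33·0 + 1 = 1 → 33/1
APPEND 50: p_1 = 50·33 + 1 = 1651, q_1 = 50·1 + 0 = 50 → 1651/50
APPEND 33: p_2 = 33·1651 + 33 = 54516, q_2 = 33·50 + 1 = 1651 → 54516/1651
APPEND 34: p_3 = 34·54516 + 1651 = 1855195, q_3 = 34·1651 + 50 = 56184 → 1855195/56184
APPEND 48: p_4 = 48·1855195 + 54516 = 89103876, q_4 = 48·56184 + 1651 = 2698483 → 89103876/2698483
APPEND 9: p_5 = 9·89103876 + 1855195 = 803790079, q_5 = 9·2698483 + 56184 = 24342531 → 803790079/24342531
APPEND 33: p_6 = 33·803790079 + 89103876 = 26614176483, q_6 = 33·24342531 + 2698483 = 806002006 → 26614176483/806002006
APPEND 27: p_7 = 27·26614176483 + 803790079 = 719386555120, q_7 = 27·806002006 + 24342531 = 21786396693 → 719386555120/21786396693
APPEND 29: p_8 = 29·719386555120 + 26614176483 = 20888824274963, q_8 = 29·21786396693 + 806002006 = 632611506103 → 20888824274963/632611506103
APPEND 31: p_9 = 31·20888824274963 + 719386555120 = 648272939078973, q_9 = 31·632611506103 + 21786396693 = 19632743085886 → 648272939078973/19632743085886
APPEND 49: p_10 = 49·648272939078973 + 20888824274963 = 31786262839144640, q_10 = 49·19632743085886 + 632611506103 = 962637022714517 → 31786262839144640/962637022714517
APPEND 43: p_11 = 43·31786262839144640 + 648272939078973 = 1367457575022298493, q_11 = 43·962637022714517 + 19632743085886 = 41413024719810117 → 1367457575022298493/41413024719810117
APPEND 15: p_12 = 15·1367457575022298493 + 31786262839144640 = 20543649888173622035, q_12 = 15·41413024719810117 + 962637022714517 = 622158007819866272 → 20543649888173622035/622158007819866272
APPEND 35: p_13 = 35·20543649888173622035 + 1367457575022298493 = 720395203661099069718, q_13 = 35·622158007819866272 + 41413024719810117 = 21816943298415129637 → 720395203661099069718/21816943298415129637
APPEND 42: p_14 = 42·720395203661099069718 + 20543649888173622035 = 30277142203654334550191, q_14 = 42·21816943298415129637 + 622158007819866272 = 916933776541255311026 → 30277142203654334550191/916933776541255311026

33/1
1651/50
1855195/56184
719386555120/21786396693
20888824274963/632611506103
31786262839144640/962637022714517
1367457575022298493/41413024719810117
20543649888173622035/622158007819866272
30277142203654334550191/916933776541255311026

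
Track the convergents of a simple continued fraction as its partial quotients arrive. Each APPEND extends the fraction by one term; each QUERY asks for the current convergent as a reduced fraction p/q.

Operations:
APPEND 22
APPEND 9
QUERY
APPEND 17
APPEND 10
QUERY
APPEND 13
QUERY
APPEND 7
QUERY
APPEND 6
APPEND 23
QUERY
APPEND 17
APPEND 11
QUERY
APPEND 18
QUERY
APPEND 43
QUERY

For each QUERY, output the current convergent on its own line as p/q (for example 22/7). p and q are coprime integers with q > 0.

199/9
34249/1549
448642/20291
3174743/143586
451608043/20425147
85116780184/3849627513
1539798877143/69641404540
66296468497333/2998430022733

APPEND 22: p_0 = 22·1 + 0 = 22, q_0 = 22·0 + 1 = 1 → 22/1
APPEND 9: p_1 = 9·22 + 1 = 199, q_1 = 9·1 + 0 = 9 → 199/9
APPEND 17: p_2 = 17·199 + 22 = 3405, q_2 = 17·9 + 1 = 154 → 3405/154
APPEND 10: p_3 = 10·3405 + 199 = 34249, q_3 = 10·154 + 9 = 1549 → 34249/1549
APPEND 13: p_4 = 13·34249 + 3405 = 448642, q_4 = 13·1549 + 154 = 20291 → 448642/20291
APPEND 7: p_5 = 7·448642 + 34249 = 3174743, q_5 = 7·20291 + 1549 = 143586 → 3174743/143586
APPEND 6: p_6 = 6·3174743 + 448642 = 19497100, q_6 = 6·143586 + 20291 = 881807 → 19497100/881807
APPEND 23: p_7 = 23·19497100 + 3174743 = 451608043, q_7 = 23·881807 + 143586 = 20425147 → 451608043/20425147
APPEND 17: p_8 = 17·451608043 + 19497100 = 7696833831, q_8 = 17·20425147 + 881807 = 348109306 → 7696833831/348109306
APPEND 11: p_9 = 11·7696833831 + 451608043 = 85116780184, q_9 = 11·348109306 + 20425147 = 3849627513 → 85116780184/3849627513
APPEND 18: p_10 = 18·85116780184 + 7696833831 = 1539798877143, q_10 = 18·3849627513 + 348109306 = 69641404540 → 1539798877143/69641404540
APPEND 43: p_11 = 43·1539798877143 + 85116780184 = 66296468497333, q_11 = 43·69641404540 + 3849627513 = 2998430022733 → 66296468497333/2998430022733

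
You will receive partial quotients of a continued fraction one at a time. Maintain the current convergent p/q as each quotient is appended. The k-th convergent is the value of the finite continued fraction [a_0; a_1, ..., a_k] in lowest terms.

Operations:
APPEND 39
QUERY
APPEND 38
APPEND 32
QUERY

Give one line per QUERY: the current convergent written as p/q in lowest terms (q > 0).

APPEND 39: p_0 = 39·1 + 0 = 39, q_0 = 39·0 + 1 = 1 → 39/1
APPEND 38: p_1 = 38·39 + 1 = 1483, q_1 = 38·1 + 0 = 38 → 1483/38
APPEND 32: p_2 = 32·1483 + 39 = 47495, q_2 = 32·38 + 1 = 1217 → 47495/1217

39/1
47495/1217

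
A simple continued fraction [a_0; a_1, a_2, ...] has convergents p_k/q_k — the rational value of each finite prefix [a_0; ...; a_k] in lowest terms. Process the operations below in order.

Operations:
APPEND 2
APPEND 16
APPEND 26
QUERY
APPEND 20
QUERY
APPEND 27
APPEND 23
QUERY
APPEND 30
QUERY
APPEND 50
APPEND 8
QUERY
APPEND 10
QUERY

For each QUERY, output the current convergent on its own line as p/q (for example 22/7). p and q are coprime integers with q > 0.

APPEND 2: p_0 = 2·1 + 0 = 2, q_0 = 2·0 + 1 = 1 → 2/1
APPEND 16: p_1 = 16·2 + 1 = 33, q_1 = 16·1 + 0 = 16 → 33/16
APPEND 26: p_2 = 26·33 + 2 = 860, q_2 = 26·16 + 1 = 417 → 860/417
APPEND 20: p_3 = 20·860 + 33 = 17233, q_3 = 20·417 + 16 = 8356 → 17233/8356
APPEND 27: p_4 = 27·17233 + 860 = 466151, q_4 = 27·8356 + 417 = 226029 → 466151/226029
APPEND 23: p_5 = 23·466151 + 17233 = 10738706, q_5 = 23·226029 + 8356 = 5207023 → 10738706/5207023
APPEND 30: p_6 = 30·10738706 + 466151 = 322627331, q_6 = 30·5207023 + 226029 = 156436719 → 322627331/156436719
APPEND 50: p_7 = 50·322627331 + 10738706 = 16142105256, q_7 = 50·156436719 + 5207023 = 7827042973 → 16142105256/7827042973
APPEND 8: p_8 = 8·16142105256 + 322627331 = 129459469379, q_8 = 8·7827042973 + 156436719 = 62772780503 → 129459469379/62772780503
APPEND 10: p_9 = 10·129459469379 + 16142105256 = 1310736799046, q_9 = 10·62772780503 + 7827042973 = 635554848003 → 1310736799046/635554848003

860/417
17233/8356
10738706/5207023
322627331/156436719
129459469379/62772780503
1310736799046/635554848003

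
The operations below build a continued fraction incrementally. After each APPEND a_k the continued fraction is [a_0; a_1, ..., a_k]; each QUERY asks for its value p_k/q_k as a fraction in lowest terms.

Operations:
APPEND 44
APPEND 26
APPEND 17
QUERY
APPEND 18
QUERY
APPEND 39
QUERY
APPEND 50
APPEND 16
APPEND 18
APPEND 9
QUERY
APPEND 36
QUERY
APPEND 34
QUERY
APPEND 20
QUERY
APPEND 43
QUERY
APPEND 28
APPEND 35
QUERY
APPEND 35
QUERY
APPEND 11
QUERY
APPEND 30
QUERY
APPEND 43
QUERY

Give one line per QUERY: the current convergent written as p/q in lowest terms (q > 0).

19509/443
352307/8000
13759482/312443
1803593002685/40955030759
65128522098959/1478903844648
2216173344367291/50323685748791
44388595409444779/1007952618820468
1910925775950492788/43392286295028915
1876171787046763992293/42603111197082081995
65719562856958762973098/1492324883866752499913
724791363213593156696371/16458176833731359581038
21809460459264753463864228/495237629895807539931053
938531591111597992102858175/21311676262353455576616317

APPEND 44: p_0 = 44·1 + 0 = 44, q_0 = 44·0 + 1 = 1 → 44/1
APPEND 26: p_1 = 26·44 + 1 = 1145, q_1 = 26·1 + 0 = 26 → 1145/26
APPEND 17: p_2 = 17·1145 + 44 = 19509, q_2 = 17·26 + 1 = 443 → 19509/443
APPEND 18: p_3 = 18·19509 + 1145 = 352307, q_3 = 18·443 + 26 = 8000 → 352307/8000
APPEND 39: p_4 = 39·352307 + 19509 = 13759482, q_4 = 39·8000 + 443 = 312443 → 13759482/312443
APPEND 50: p_5 = 50·13759482 + 352307 = 688326407, q_5 = 50·312443 + 8000 = 15630150 → 688326407/15630150
APPEND 16: p_6 = 16·688326407 + 13759482 = 11026981994, q_6 = 16·15630150 + 312443 = 250394843 → 11026981994/250394843
APPEND 18: p_7 = 18·11026981994 + 688326407 = 199174002299, q_7 = 18·250394843 + 15630150 = 4522737324 → 199174002299/4522737324
APPEND 9: p_8 = 9·199174002299 + 11026981994 = 1803593002685, q_8 = 9·4522737324 + 250394843 = 40955030759 → 1803593002685/40955030759
APPEND 36: p_9 = 36·1803593002685 + 199174002299 = 65128522098959, q_9 = 36·40955030759 + 4522737324 = 1478903844648 → 65128522098959/1478903844648
APPEND 34: p_10 = 34·65128522098959 + 1803593002685 = 2216173344367291, q_10 = 34·1478903844648 + 40955030759 = 50323685748791 → 2216173344367291/50323685748791
APPEND 20: p_11 = 20·2216173344367291 + 65128522098959 = 44388595409444779, q_11 = 20·50323685748791 + 1478903844648 = 1007952618820468 → 44388595409444779/1007952618820468
APPEND 43: p_12 = 43·44388595409444779 + 2216173344367291 = 1910925775950492788, q_12 = 43·1007952618820468 + 50323685748791 = 43392286295028915 → 1910925775950492788/43392286295028915
APPEND 28: p_13 = 28·1910925775950492788 + 44388595409444779 = 53550310322023242843, q_13 = 28·43392286295028915 + 1007952618820468 = 1215991968879630088 → 53550310322023242843/1215991968879630088
APPEND 35: p_14 = 35·53550310322023242843 + 1910925775950492788 = 1876171787046763992293, q_14 = 35·1215991968879630088 + 43392286295028915 = 42603111197082081995 → 1876171787046763992293/42603111197082081995
APPEND 35: p_15 = 35·1876171787046763992293 + 53550310322023242843 = 65719562856958762973098, q_15 = 35·42603111197082081995 + 1215991968879630088 = 1492324883866752499913 → 65719562856958762973098/1492324883866752499913
APPEND 11: p_16 = 11·65719562856958762973098 + 1876171787046763992293 = 724791363213593156696371, q_16 = 11·1492324883866752499913 + 42603111197082081995 = 16458176833731359581038 → 724791363213593156696371/16458176833731359581038
APPEND 30: p_17 = 30·724791363213593156696371 + 65719562856958762973098 = 21809460459264753463864228, q_17 = 30·16458176833731359581038 + 1492324883866752499913 = 495237629895807539931053 → 21809460459264753463864228/495237629895807539931053
APPEND 43: p_18 = 43·21809460459264753463864228 + 724791363213593156696371 = 938531591111597992102858175, q_18 = 43·495237629895807539931053 + 16458176833731359581038 = 21311676262353455576616317 → 938531591111597992102858175/21311676262353455576616317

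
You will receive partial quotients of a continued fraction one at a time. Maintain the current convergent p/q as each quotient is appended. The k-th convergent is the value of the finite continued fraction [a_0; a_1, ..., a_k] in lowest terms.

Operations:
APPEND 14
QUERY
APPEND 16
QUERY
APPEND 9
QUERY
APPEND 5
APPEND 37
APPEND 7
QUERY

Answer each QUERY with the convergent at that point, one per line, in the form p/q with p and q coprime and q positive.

14/1
225/16
2039/145
2723473/193675

APPEND 14: p_0 = 14·1 + 0 = 14, q_0 = 14·0 + 1 = 1 → 14/1
APPEND 16: p_1 = 16·14 + 1 = 225, q_1 = 16·1 + 0 = 16 → 225/16
APPEND 9: p_2 = 9·225 + 14 = 2039, q_2 = 9·16 + 1 = 145 → 2039/145
APPEND 5: p_3 = 5·2039 + 225 = 10420, q_3 = 5·145 + 16 = 741 → 10420/741
APPEND 37: p_4 = 37·10420 + 2039 = 387579, q_4 = 37·741 + 145 = 27562 → 387579/27562
APPEND 7: p_5 = 7·387579 + 10420 = 2723473, q_5 = 7·27562 + 741 = 193675 → 2723473/193675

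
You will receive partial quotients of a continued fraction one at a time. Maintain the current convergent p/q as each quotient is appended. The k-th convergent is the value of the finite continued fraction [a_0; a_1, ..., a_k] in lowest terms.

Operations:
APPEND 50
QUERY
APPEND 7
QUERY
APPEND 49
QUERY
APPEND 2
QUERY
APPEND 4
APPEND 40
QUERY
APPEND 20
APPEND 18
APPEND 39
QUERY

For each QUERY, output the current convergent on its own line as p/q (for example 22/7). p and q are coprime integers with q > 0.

APPEND 50: p_0 = 50·1 + 0 = 50, q_0 = 50·0 + 1 = 1 → 50/1
APPEND 7: p_1 = 7·50 + 1 = 351, q_1 = 7·1 + 0 = 7 → 351/7
APPEND 49: p_2 = 49·351 + 50 = 17249, q_2 = 49·7 + 1 = 344 → 17249/344
APPEND 2: p_3 = 2·17249 + 351 = 34849, q_3 = 2·344 + 7 = 695 → 34849/695
APPEND 4: p_4 = 4·34849 + 17249 = 156645, q_4 = 4·695 + 344 = 3124 → 156645/3124
APPEND 40: p_5 = 40·156645 + 34849 = 6300649, q_5 = 40·3124 + 695 = 125655 → 6300649/125655
APPEND 20: p_6 = 20·6300649 + 156645 = 126169625, q_6 = 20·125655 + 3124 = 2516224 → 126169625/2516224
APPEND 18: p_7 = 18·126169625 + 6300649 = 2277353899, q_7 = 18·2516224 + 125655 = 45417687 → 2277353899/45417687
APPEND 39: p_8 = 39·2277353899 + 126169625 = 88942971686, q_8 = 39·45417687 + 2516224 = 1773806017 → 88942971686/1773806017

50/1
351/7
17249/344
34849/695
6300649/125655
88942971686/1773806017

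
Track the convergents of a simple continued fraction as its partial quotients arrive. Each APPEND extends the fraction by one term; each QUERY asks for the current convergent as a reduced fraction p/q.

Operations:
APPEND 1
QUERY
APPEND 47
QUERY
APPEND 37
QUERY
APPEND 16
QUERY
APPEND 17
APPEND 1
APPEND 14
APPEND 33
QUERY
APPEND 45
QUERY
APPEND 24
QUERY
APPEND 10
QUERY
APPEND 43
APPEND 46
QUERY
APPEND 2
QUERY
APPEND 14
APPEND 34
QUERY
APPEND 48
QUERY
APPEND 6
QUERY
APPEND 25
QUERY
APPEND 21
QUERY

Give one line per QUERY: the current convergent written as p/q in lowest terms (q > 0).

APPEND 1: p_0 = 1·1 + 0 = 1, q_0 = 1·0 + 1 = 1 → 1/1
APPEND 47: p_1 = 47·1 + 1 = 48, q_1 = 47·1 + 0 = 47 → 48/47
APPEND 37: p_2 = 37·48 + 1 = 1777, q_2 = 37·47 + 1 = 1740 → 1777/1740
APPEND 16: p_3 = 16·1777 + 48 = 28480, q_3 = 16·1740 + 47 = 27887 → 28480/27887
APPEND 17: p_4 = 17·28480 + 1777 = 485937, q_4 = 17·27887 + 1740 = 475819 → 485937/475819
APPEND 1: p_5 = 1·485937 + 28480 = 514417, q_5 = 1·475819 + 27887 = 503706 → 514417/503706
APPEND 14: p_6 = 14·514417 + 485937 = 7687775, q_6 = 14·503706 + 475819 = 7527703 → 7687775/7527703
APPEND 33: p_7 = 33·7687775 + 514417 = 254210992, q_7 = 33·7527703 + 503706 = 248917905 → 254210992/248917905
APPEND 45: p_8 = 45·254210992 + 7687775 = 11447182415, q_8 = 45·248917905 + 7527703 = 11208833428 → 11447182415/11208833428
APPEND 24: p_9 = 24·11447182415 + 254210992 = 274986588952, q_9 = 24·11208833428 + 248917905 = 269260920177 → 274986588952/269260920177
APPEND 10: p_10 = 10·274986588952 + 11447182415 = 2761313071935, q_10 = 10·269260920177 + 11208833428 = 2703818035198 → 2761313071935/2703818035198
APPEND 43: p_11 = 43·2761313071935 + 274986588952 = 119011448682157, q_11 = 43·2703818035198 + 269260920177 = 116533436433691 → 119011448682157/116533436433691
APPEND 46: p_12 = 46·119011448682157 + 2761313071935 = 5477287952451157, q_12 = 46·116533436433691 + 2703818035198 = 5363241893984984 → 5477287952451157/5363241893984984
APPEND 2: p_13 = 2·5477287952451157 + 119011448682157 = 11073587353584471, q_13 = 2·5363241893984984 + 116533436433691 = 10843017224403659 → 11073587353584471/10843017224403659
APPEND 14: p_14 = 14·11073587353584471 + 5477287952451157 = 160507510902633751, q_14 = 14·10843017224403659 + 5363241893984984 = 157165483035636210 → 160507510902633751/157165483035636210
APPEND 34: p_15 = 34·160507510902633751 + 11073587353584471 = 5468328958043132005, q_15 = 34·157165483035636210 + 10843017224403659 = 5354469440436034799 → 5468328958043132005/5354469440436034799
APPEND 48: p_16 = 48·5468328958043132005 + 160507510902633751 = 262640297496972969991, q_16 = 48·5354469440436034799 + 157165483035636210 = 257171698623965306562 → 262640297496972969991/257171698623965306562
APPEND 6: p_17 = 6·262640297496972969991 + 5468328958043132005 = 1581310113939880951951, q_17 = 6·257171698623965306562 + 5354469440436034799 = 1548384661184227874171 → 1581310113939880951951/1548384661184227874171
APPEND 25: p_18 = 25·1581310113939880951951 + 262640297496972969991 = 39795393145993996768766, q_18 = 25·1548384661184227874171 + 257171698623965306562 = 38966788228229662160837 → 39795393145993996768766/38966788228229662160837
APPEND 21: p_19 = 21·39795393145993996768766 + 1581310113939880951951 = 837284566179813813096037, q_19 = 21·38966788228229662160837 + 1548384661184227874171 = 819850937454007133251748 → 837284566179813813096037/819850937454007133251748

1/1
48/47
1777/1740
28480/27887
254210992/248917905
11447182415/11208833428
274986588952/269260920177
2761313071935/2703818035198
5477287952451157/5363241893984984
11073587353584471/10843017224403659
5468328958043132005/5354469440436034799
262640297496972969991/257171698623965306562
1581310113939880951951/1548384661184227874171
39795393145993996768766/38966788228229662160837
837284566179813813096037/819850937454007133251748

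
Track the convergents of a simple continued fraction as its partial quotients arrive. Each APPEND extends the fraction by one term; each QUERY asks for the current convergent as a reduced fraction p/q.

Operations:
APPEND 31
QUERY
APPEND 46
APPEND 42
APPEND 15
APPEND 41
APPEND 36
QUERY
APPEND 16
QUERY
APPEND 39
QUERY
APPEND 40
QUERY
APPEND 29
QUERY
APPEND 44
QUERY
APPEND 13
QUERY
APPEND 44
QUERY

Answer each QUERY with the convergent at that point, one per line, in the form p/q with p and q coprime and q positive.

31/1
1332790994/42963145
21361652851/688602934
834437252183/26898477571
33398851740171/1076627705774
969401137717142/31249101945017
42687048911294419/1376037113286522
555901036984544589/17919731574669803
24502332676231256335/789844226398757854

APPEND 31: p_0 = 31·1 + 0 = 31, q_0 = 31·0 + 1 = 1 → 31/1
APPEND 46: p_1 = 46·31 + 1 = 1427, q_1 = 46·1 + 0 = 46 → 1427/46
APPEND 42: p_2 = 42·1427 + 31 = 59965, q_2 = 42·46 + 1 = 1933 → 59965/1933
APPEND 15: p_3 = 15·59965 + 1427 = 900902, q_3 = 15·1933 + 46 = 29041 → 900902/29041
APPEND 41: p_4 = 41·900902 + 59965 = 36996947, q_4 = 41·29041 + 1933 = 1192614 → 36996947/1192614
APPEND 36: p_5 = 36·36996947 + 900902 = 1332790994, q_5 = 36·1192614 + 29041 = 42963145 → 1332790994/42963145
APPEND 16: p_6 = 16·1332790994 + 36996947 = 21361652851, q_6 = 16·42963145 + 1192614 = 688602934 → 21361652851/688602934
APPEND 39: p_7 = 39·21361652851 + 1332790994 = 834437252183, q_7 = 39·688602934 + 42963145 = 26898477571 → 834437252183/26898477571
APPEND 40: p_8 = 40·834437252183 + 21361652851 = 33398851740171, q_8 = 40·26898477571 + 688602934 = 1076627705774 → 33398851740171/1076627705774
APPEND 29: p_9 = 29·33398851740171 + 834437252183 = 969401137717142, q_9 = 29·1076627705774 + 26898477571 = 31249101945017 → 969401137717142/31249101945017
APPEND 44: p_10 = 44·969401137717142 + 33398851740171 = 42687048911294419, q_10 = 44·31249101945017 + 1076627705774 = 1376037113286522 → 42687048911294419/1376037113286522
APPEND 13: p_11 = 13·42687048911294419 + 969401137717142 = 555901036984544589, q_11 = 13·1376037113286522 + 31249101945017 = 17919731574669803 → 555901036984544589/17919731574669803
APPEND 44: p_12 = 44·555901036984544589 + 42687048911294419 = 24502332676231256335, q_12 = 44·17919731574669803 + 1376037113286522 = 789844226398757854 → 24502332676231256335/789844226398757854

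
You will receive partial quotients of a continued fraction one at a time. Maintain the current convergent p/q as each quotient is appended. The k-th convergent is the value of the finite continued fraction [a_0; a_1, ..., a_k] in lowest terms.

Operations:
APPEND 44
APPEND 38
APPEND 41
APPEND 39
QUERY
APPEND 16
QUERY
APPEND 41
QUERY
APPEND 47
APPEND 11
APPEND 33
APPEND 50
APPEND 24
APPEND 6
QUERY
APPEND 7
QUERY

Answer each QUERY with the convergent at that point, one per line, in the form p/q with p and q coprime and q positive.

APPEND 44: p_0 = 44·1 + 0 = 44, q_0 = 44·0 + 1 = 1 → 44/1
APPEND 38: p_1 = 38·44 + 1 = 1673, q_1 = 38·1 + 0 = 38 → 1673/38
APPEND 41: p_2 = 41·1673 + 44 = 68637, q_2 = 41·38 + 1 = 1559 → 68637/1559
APPEND 39: p_3 = 39·68637 + 1673 = 2678516, q_3 = 39·1559 + 38 = 60839 → 2678516/60839
APPEND 16: p_4 = 16·2678516 + 68637 = 42924893, q_4 = 16·60839 + 1559 = 974983 → 42924893/974983
APPEND 41: p_5 = 41·42924893 + 2678516 = 1762599129, q_5 = 41·974983 + 60839 = 40035142 → 1762599129/40035142
APPEND 47: p_6 = 47·1762599129 + 42924893 = 82885083956, q_6 = 47·40035142 + 974983 = 1882626657 → 82885083956/1882626657
APPEND 11: p_7 = 11·82885083956 + 1762599129 = 913498522645, q_7 = 11·1882626657 + 40035142 = 20748928369 → 913498522645/20748928369
APPEND 33: p_8 = 33·913498522645 + 82885083956 = 30228336331241, q_8 = 33·20748928369 + 1882626657 = 686597262834 → 30228336331241/686597262834
APPEND 50: p_9 = 50·30228336331241 + 913498522645 = 1512330315084695, q_9 = 50·686597262834 + 20748928369 = 34350612070069 → 1512330315084695/34350612070069
APPEND 24: p_10 = 24·1512330315084695 + 30228336331241 = 36326155898363921, q_10 = 24·34350612070069 + 686597262834 = 825101286944490 → 36326155898363921/825101286944490
APPEND 6: p_11 = 6·36326155898363921 + 1512330315084695 = 219469265705268221, q_11 = 6·825101286944490 + 34350612070069 = 4984958333737009 → 219469265705268221/4984958333737009
APPEND 7: p_12 = 7·219469265705268221 + 36326155898363921 = 1572611015835241468, q_12 = 7·4984958333737009 + 825101286944490 = 35719809623103553 → 1572611015835241468/35719809623103553

2678516/60839
42924893/974983
1762599129/40035142
219469265705268221/4984958333737009
1572611015835241468/35719809623103553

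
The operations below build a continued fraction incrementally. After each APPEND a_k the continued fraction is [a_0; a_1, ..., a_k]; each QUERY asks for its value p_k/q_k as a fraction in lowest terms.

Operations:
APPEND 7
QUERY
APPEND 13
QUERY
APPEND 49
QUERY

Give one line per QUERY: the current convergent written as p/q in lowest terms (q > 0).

7/1
92/13
4515/638

APPEND 7: p_0 = 7·1 + 0 = 7, q_0 = 7·0 + 1 = 1 → 7/1
APPEND 13: p_1 = 13·7 + 1 = 92, q_1 = 13·1 + 0 = 13 → 92/13
APPEND 49: p_2 = 49·92 + 7 = 4515, q_2 = 49·13 + 1 = 638 → 4515/638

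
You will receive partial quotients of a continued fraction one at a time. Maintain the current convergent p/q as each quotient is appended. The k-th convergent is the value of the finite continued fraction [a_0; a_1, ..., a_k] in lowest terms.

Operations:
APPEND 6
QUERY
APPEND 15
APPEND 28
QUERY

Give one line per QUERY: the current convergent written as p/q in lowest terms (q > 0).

APPEND 6: p_0 = 6·1 + 0 = 6, q_0 = 6·0 + 1 = 1 → 6/1
APPEND 15: p_1 = 15·6 + 1 = 91, q_1 = 15·1 + 0 = 15 → 91/15
APPEND 28: p_2 = 28·91 + 6 = 2554, q_2 = 28·15 + 1 = 421 → 2554/421

6/1
2554/421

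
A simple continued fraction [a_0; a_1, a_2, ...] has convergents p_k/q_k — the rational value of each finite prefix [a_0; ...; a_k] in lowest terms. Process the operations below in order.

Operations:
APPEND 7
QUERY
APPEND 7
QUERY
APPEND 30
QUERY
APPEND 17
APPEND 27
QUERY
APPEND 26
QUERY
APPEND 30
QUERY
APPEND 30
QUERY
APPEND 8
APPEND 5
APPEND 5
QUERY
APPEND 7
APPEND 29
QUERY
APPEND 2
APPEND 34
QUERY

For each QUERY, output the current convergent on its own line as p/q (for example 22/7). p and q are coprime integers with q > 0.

7/1
50/7
1507/211
694570/97249
18084489/2532068
543229240/76059289
16314961689/2284310738
3489210799997/488535728708
731276260887409/102388362720819
51311329577195773/7184265790416917

APPEND 7: p_0 = 7·1 + 0 = 7, q_0 = 7·0 + 1 = 1 → 7/1
APPEND 7: p_1 = 7·7 + 1 = 50, q_1 = 7·1 + 0 = 7 → 50/7
APPEND 30: p_2 = 30·50 + 7 = 1507, q_2 = 30·7 + 1 = 211 → 1507/211
APPEND 17: p_3 = 17·1507 + 50 = 25669, q_3 = 17·211 + 7 = 3594 → 25669/3594
APPEND 27: p_4 = 27·25669 + 1507 = 694570, q_4 = 27·3594 + 211 = 97249 → 694570/97249
APPEND 26: p_5 = 26·694570 + 25669 = 18084489, q_5 = 26·97249 + 3594 = 2532068 → 18084489/2532068
APPEND 30: p_6 = 30·18084489 + 694570 = 543229240, q_6 = 30·2532068 + 97249 = 76059289 → 543229240/76059289
APPEND 30: p_7 = 30·543229240 + 18084489 = 16314961689, q_7 = 30·76059289 + 2532068 = 2284310738 → 16314961689/2284310738
APPEND 8: p_8 = 8·16314961689 + 543229240 = 131062922752, q_8 = 8·2284310738 + 76059289 = 18350545193 → 131062922752/18350545193
APPEND 5: p_9 = 5·131062922752 + 16314961689 = 671629575449, q_9 = 5·18350545193 + 2284310738 = 94037036703 → 671629575449/94037036703
APPEND 5: p_10 = 5·671629575449 + 131062922752 = 3489210799997, q_10 = 5·94037036703 + 18350545193 = 488535728708 → 3489210799997/488535728708
APPEND 7: p_11 = 7·3489210799997 + 671629575449 = 25096105175428, q_11 = 7·488535728708 + 94037036703 = 3513787137659 → 25096105175428/3513787137659
APPEND 29: p_12 = 29·25096105175428 + 3489210799997 = 731276260887409, q_12 = 29·3513787137659 + 488535728708 = 102388362720819 → 731276260887409/102388362720819
APPEND 2: p_13 = 2·731276260887409 + 25096105175428 = 1487648626950246, q_13 = 2·102388362720819 + 3513787137659 = 208290512579297 → 1487648626950246/208290512579297
APPEND 34: p_14 = 34·1487648626950246 + 731276260887409 = 51311329577195773, q_14 = 34·208290512579297 + 102388362720819 = 7184265790416917 → 51311329577195773/7184265790416917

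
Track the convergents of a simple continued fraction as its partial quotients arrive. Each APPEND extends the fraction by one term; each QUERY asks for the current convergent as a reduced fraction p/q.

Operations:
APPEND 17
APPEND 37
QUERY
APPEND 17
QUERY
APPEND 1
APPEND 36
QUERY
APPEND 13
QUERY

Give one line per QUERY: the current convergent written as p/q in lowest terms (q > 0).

APPEND 17: p_0 = 17·1 + 0 = 17, q_0 = 17·0 + 1 = 1 → 17/1
APPEND 37: p_1 = 37·17 + 1 = 630, q_1 = 37·1 + 0 = 37 → 630/37
APPEND 17: p_2 = 17·630 + 17 = 10727, q_2 = 17·37 + 1 = 630 → 10727/630
APPEND 1: p_3 = 1·10727 + 630 = 11357, q_3 = 1·630 + 37 = 667 → 11357/667
APPEND 36: p_4 = 36·11357 + 10727 = 419579, q_4 = 36·667 + 630 = 24642 → 419579/24642
APPEND 13: p_5 = 13·419579 + 11357 = 5465884, q_5 = 13·24642 + 667 = 321013 → 5465884/321013

630/37
10727/630
419579/24642
5465884/321013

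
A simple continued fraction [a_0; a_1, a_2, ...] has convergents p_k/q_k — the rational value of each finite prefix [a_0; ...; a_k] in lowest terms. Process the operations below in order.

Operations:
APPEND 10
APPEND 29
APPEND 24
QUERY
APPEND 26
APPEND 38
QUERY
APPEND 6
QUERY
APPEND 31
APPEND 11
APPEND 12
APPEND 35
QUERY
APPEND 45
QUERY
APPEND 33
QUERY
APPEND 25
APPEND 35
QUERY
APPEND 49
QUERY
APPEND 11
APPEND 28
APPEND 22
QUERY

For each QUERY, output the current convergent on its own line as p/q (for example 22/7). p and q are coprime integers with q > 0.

6994/697
6928124/690435
41750879/4160761
6089001390477/606810685697
274178623896622/27323777430955
9053983589979003/902291465907212
7940885876657988398/791363656344801137
389330031724614803199/38799403771320366968
2655847712598800173823557/264673411654885120986641

APPEND 10: p_0 = 10·1 + 0 = 10, q_0 = 10·0 + 1 = 1 → 10/1
APPEND 29: p_1 = 29·10 + 1 = 291, q_1 = 29·1 + 0 = 29 → 291/29
APPEND 24: p_2 = 24·291 + 10 = 6994, q_2 = 24·29 + 1 = 697 → 6994/697
APPEND 26: p_3 = 26·6994 + 291 = 182135, q_3 = 26·697 + 29 = 18151 → 182135/18151
APPEND 38: p_4 = 38·182135 + 6994 = 6928124, q_4 = 38·18151 + 697 = 690435 → 6928124/690435
APPEND 6: p_5 = 6·6928124 + 182135 = 41750879, q_5 = 6·690435 + 18151 = 4160761 → 41750879/4160761
APPEND 31: p_6 = 31·41750879 + 6928124 = 1301205373, q_6 = 31·4160761 + 690435 = 129674026 → 1301205373/129674026
APPEND 11: p_7 = 11·1301205373 + 41750879 = 14355009982, q_7 = 11·129674026 + 4160761 = 1430575047 → 14355009982/1430575047
APPEND 12: p_8 = 12·14355009982 + 1301205373 = 173561325157, q_8 = 12·1430575047 + 129674026 = 17296574590 → 173561325157/17296574590
APPEND 35: p_9 = 35·173561325157 + 14355009982 = 6089001390477, q_9 = 35·17296574590 + 1430575047 = 606810685697 → 6089001390477/606810685697
APPEND 45: p_10 = 45·6089001390477 + 173561325157 = 274178623896622, q_10 = 45·606810685697 + 17296574590 = 27323777430955 → 274178623896622/27323777430955
APPEND 33: p_11 = 33·274178623896622 + 6089001390477 = 9053983589979003, q_11 = 33·27323777430955 + 606810685697 = 902291465907212 → 9053983589979003/902291465907212
APPEND 25: p_12 = 25·9053983589979003 + 274178623896622 = 226623768373371697, q_12 = 25·902291465907212 + 27323777430955 = 22584610425111255 → 226623768373371697/22584610425111255
APPEND 35: p_13 = 35·226623768373371697 + 9053983589979003 = 7940885876657988398, q_13 = 35·22584610425111255 + 902291465907212 = 791363656344801137 → 7940885876657988398/791363656344801137
APPEND 49: p_14 = 49·7940885876657988398 + 226623768373371697 = 389330031724614803199, q_14 = 49·791363656344801137 + 22584610425111255 = 38799403771320366968 → 389330031724614803199/38799403771320366968
APPEND 11: p_15 = 11·389330031724614803199 + 7940885876657988398 = 4290571234847420823587, q_15 = 11·38799403771320366968 + 791363656344801137 = 427584805140868837785 → 4290571234847420823587/427584805140868837785
APPEND 28: p_16 = 28·4290571234847420823587 + 389330031724614803199 = 120525324607452397863635, q_16 = 28·427584805140868837785 + 38799403771320366968 = 12011173947715647824948 → 120525324607452397863635/12011173947715647824948
APPEND 22: p_17 = 22·120525324607452397863635 + 4290571234847420823587 = 2655847712598800173823557, q_17 = 22·12011173947715647824948 + 427584805140868837785 = 264673411654885120986641 → 2655847712598800173823557/264673411654885120986641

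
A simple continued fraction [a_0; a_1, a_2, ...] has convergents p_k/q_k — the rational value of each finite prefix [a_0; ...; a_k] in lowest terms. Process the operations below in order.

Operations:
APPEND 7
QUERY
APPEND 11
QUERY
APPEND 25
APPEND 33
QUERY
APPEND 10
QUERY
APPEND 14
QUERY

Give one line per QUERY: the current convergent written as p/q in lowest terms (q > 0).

7/1
78/11
64659/9119
648547/91466
9144317/1289643

APPEND 7: p_0 = 7·1 + 0 = 7, q_0 = 7·0 + 1 = 1 → 7/1
APPEND 11: p_1 = 11·7 + 1 = 78, q_1 = 11·1 + 0 = 11 → 78/11
APPEND 25: p_2 = 25·78 + 7 = 1957, q_2 = 25·11 + 1 = 276 → 1957/276
APPEND 33: p_3 = 33·1957 + 78 = 64659, q_3 = 33·276 + 11 = 9119 → 64659/9119
APPEND 10: p_4 = 10·64659 + 1957 = 648547, q_4 = 10·9119 + 276 = 91466 → 648547/91466
APPEND 14: p_5 = 14·648547 + 64659 = 9144317, q_5 = 14·91466 + 9119 = 1289643 → 9144317/1289643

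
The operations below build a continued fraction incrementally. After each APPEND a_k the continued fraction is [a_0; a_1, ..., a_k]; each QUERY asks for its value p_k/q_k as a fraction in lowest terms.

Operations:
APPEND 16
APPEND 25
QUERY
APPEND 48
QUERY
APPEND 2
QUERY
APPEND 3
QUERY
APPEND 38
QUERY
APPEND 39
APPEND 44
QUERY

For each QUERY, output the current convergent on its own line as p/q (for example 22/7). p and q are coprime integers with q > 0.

401/25
19264/1201
38929/2427
136051/8482
5208867/324743
8949610883/557956939

APPEND 16: p_0 = 16·1 + 0 = 16, q_0 = 16·0 + 1 = 1 → 16/1
APPEND 25: p_1 = 25·16 + 1 = 401, q_1 = 25·1 + 0 = 25 → 401/25
APPEND 48: p_2 = 48·401 + 16 = 19264, q_2 = 48·25 + 1 = 1201 → 19264/1201
APPEND 2: p_3 = 2·19264 + 401 = 38929, q_3 = 2·1201 + 25 = 2427 → 38929/2427
APPEND 3: p_4 = 3·38929 + 19264 = 136051, q_4 = 3·2427 + 1201 = 8482 → 136051/8482
APPEND 38: p_5 = 38·136051 + 38929 = 5208867, q_5 = 38·8482 + 2427 = 324743 → 5208867/324743
APPEND 39: p_6 = 39·5208867 + 136051 = 203281864, q_6 = 39·324743 + 8482 = 12673459 → 203281864/12673459
APPEND 44: p_7 = 44·203281864 + 5208867 = 8949610883, q_7 = 44·12673459 + 324743 = 557956939 → 8949610883/557956939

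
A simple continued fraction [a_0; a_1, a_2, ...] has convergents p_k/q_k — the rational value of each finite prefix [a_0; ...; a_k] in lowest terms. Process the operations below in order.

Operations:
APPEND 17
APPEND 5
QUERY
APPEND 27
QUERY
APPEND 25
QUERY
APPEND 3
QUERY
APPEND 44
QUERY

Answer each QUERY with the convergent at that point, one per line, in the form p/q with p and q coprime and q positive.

86/5
2339/136
58561/3405
178022/10351
7891529/458849

APPEND 17: p_0 = 17·1 + 0 = 17, q_0 = 17·0 + 1 = 1 → 17/1
APPEND 5: p_1 = 5·17 + 1 = 86, q_1 = 5·1 + 0 = 5 → 86/5
APPEND 27: p_2 = 27·86 + 17 = 2339, q_2 = 27·5 + 1 = 136 → 2339/136
APPEND 25: p_3 = 25·2339 + 86 = 58561, q_3 = 25·136 + 5 = 3405 → 58561/3405
APPEND 3: p_4 = 3·58561 + 2339 = 178022, q_4 = 3·3405 + 136 = 10351 → 178022/10351
APPEND 44: p_5 = 44·178022 + 58561 = 7891529, q_5 = 44·10351 + 3405 = 458849 → 7891529/458849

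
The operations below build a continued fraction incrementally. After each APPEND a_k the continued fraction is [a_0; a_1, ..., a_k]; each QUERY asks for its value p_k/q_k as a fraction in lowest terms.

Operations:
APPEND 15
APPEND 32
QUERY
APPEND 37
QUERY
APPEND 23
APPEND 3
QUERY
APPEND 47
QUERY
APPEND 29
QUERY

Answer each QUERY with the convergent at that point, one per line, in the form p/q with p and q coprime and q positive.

APPEND 15: p_0 = 15·1 + 0 = 15, q_0 = 15·0 + 1 = 1 → 15/1
APPEND 32: p_1 = 32·15 + 1 = 481, q_1 = 32·1 + 0 = 32 → 481/32
APPEND 37: p_2 = 37·481 + 15 = 17812, q_2 = 37·32 + 1 = 1185 → 17812/1185
APPEND 23: p_3 = 23·17812 + 481 = 410157, q_3 = 23·1185 + 32 = 27287 → 410157/27287
APPEND 3: p_4 = 3·410157 + 17812 = 1248283, q_4 = 3·27287 + 1185 = 83046 → 1248283/83046
APPEND 47: p_5 = 47·1248283 + 410157 = 59079458, q_5 = 47·83046 + 27287 = 3930449 → 59079458/3930449
APPEND 29: p_6 = 29·59079458 + 1248283 = 1714552565, q_6 = 29·3930449 + 83046 = 114066067 → 1714552565/114066067

481/32
17812/1185
1248283/83046
59079458/3930449
1714552565/114066067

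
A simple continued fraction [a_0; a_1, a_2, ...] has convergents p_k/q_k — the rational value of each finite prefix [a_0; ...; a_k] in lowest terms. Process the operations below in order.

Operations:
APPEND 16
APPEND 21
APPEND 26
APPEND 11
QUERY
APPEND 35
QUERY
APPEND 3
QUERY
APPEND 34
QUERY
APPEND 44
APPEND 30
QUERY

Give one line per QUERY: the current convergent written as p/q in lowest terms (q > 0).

96895/6038
3400103/211877
10297204/641669
353505039/22028623
467289072639/29119061053

APPEND 16: p_0 = 16·1 + 0 = 16, q_0 = 16·0 + 1 = 1 → 16/1
APPEND 21: p_1 = 21·16 + 1 = 337, q_1 = 21·1 + 0 = 21 → 337/21
APPEND 26: p_2 = 26·337 + 16 = 8778, q_2 = 26·21 + 1 = 547 → 8778/547
APPEND 11: p_3 = 11·8778 + 337 = 96895, q_3 = 11·547 + 21 = 6038 → 96895/6038
APPEND 35: p_4 = 35·96895 + 8778 = 3400103, q_4 = 35·6038 + 547 = 211877 → 3400103/211877
APPEND 3: p_5 = 3·3400103 + 96895 = 10297204, q_5 = 3·211877 + 6038 = 641669 → 10297204/641669
APPEND 34: p_6 = 34·10297204 + 3400103 = 353505039, q_6 = 34·641669 + 211877 = 22028623 → 353505039/22028623
APPEND 44: p_7 = 44·353505039 + 10297204 = 15564518920, q_7 = 44·22028623 + 641669 = 969901081 → 15564518920/969901081
APPEND 30: p_8 = 30·15564518920 + 353505039 = 467289072639, q_8 = 30·969901081 + 22028623 = 29119061053 → 467289072639/29119061053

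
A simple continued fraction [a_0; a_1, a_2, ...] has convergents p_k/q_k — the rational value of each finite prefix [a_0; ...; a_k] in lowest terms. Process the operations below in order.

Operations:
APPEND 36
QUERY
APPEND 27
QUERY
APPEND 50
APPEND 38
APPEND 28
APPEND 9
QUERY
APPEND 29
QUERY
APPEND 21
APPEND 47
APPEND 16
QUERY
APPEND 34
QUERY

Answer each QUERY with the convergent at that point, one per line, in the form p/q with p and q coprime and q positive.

APPEND 36: p_0 = 36·1 + 0 = 36, q_0 = 36·0 + 1 = 1 → 36/1
APPEND 27: p_1 = 27·36 + 1 = 973, q_1 = 27·1 + 0 = 27 → 973/27
APPEND 50: p_2 = 50·973 + 36 = 48686, q_2 = 50·27 + 1 = 1351 → 48686/1351
APPEND 38: p_3 = 38·48686 + 973 = 1851041, q_3 = 38·1351 + 27 = 51365 → 1851041/51365
APPEND 28: p_4 = 28·1851041 + 48686 = 51877834, q_4 = 28·51365 + 1351 = 1439571 → 51877834/1439571
APPEND 9: p_5 = 9·51877834 + 1851041 = 468751547, q_5 = 9·1439571 + 51365 = 13007504 → 468751547/13007504
APPEND 29: p_6 = 29·468751547 + 51877834 = 13645672697, q_6 = 29·13007504 + 1439571 = 378657187 → 13645672697/378657187
APPEND 21: p_7 = 21·13645672697 + 468751547 = 287027878184, q_7 = 21·378657187 + 13007504 = 7964808431 → 287027878184/7964808431
APPEND 47: p_8 = 47·287027878184 + 13645672697 = 13503955947345, q_8 = 47·7964808431 + 378657187 = 374724653444 → 13503955947345/374724653444
APPEND 16: p_9 = 16·13503955947345 + 287027878184 = 216350323035704, q_9 = 16·374724653444 + 7964808431 = 6003559263535 → 216350323035704/6003559263535
APPEND 34: p_10 = 34·216350323035704 + 13503955947345 = 7369414939161281, q_10 = 34·6003559263535 + 374724653444 = 204495739613634 → 7369414939161281/204495739613634

36/1
973/27
468751547/13007504
13645672697/378657187
216350323035704/6003559263535
7369414939161281/204495739613634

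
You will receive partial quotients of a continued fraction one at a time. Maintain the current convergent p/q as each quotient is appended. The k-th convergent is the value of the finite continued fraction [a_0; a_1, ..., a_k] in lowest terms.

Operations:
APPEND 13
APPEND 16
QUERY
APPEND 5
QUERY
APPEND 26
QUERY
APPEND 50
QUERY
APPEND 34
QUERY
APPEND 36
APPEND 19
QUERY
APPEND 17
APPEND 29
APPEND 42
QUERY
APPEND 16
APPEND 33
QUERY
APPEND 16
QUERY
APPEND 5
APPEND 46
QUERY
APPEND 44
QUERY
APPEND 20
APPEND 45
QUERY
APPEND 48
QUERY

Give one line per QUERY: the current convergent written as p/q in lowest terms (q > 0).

209/16
1058/81
27717/2122
1386908/106181
47182589/3612276
32346424717/2476426499
673745760625033/51581646806358
356940445648206175/27327186417098049
5721843090973952774/438061516151456411
1338165014514800574844/102449260806172941195
58908226794551743263181/4509985110238783792684
53136529767544286705994061/4068106801061421979562059
2551732931543031311553553392/195359428602413836867773707

APPEND 13: p_0 = 13·1 + 0 = 13, q_0 = 13·0 + 1 = 1 → 13/1
APPEND 16: p_1 = 16·13 + 1 = 209, q_1 = 16·1 + 0 = 16 → 209/16
APPEND 5: p_2 = 5·209 + 13 = 1058, q_2 = 5·16 + 1 = 81 → 1058/81
APPEND 26: p_3 = 26·1058 + 209 = 27717, q_3 = 26·81 + 16 = 2122 → 27717/2122
APPEND 50: p_4 = 50·27717 + 1058 = 1386908, q_4 = 50·2122 + 81 = 106181 → 1386908/106181
APPEND 34: p_5 = 34·1386908 + 27717 = 47182589, q_5 = 34·106181 + 2122 = 3612276 → 47182589/3612276
APPEND 36: p_6 = 36·47182589 + 1386908 = 1699960112, q_6 = 36·3612276 + 106181 = 130148117 → 1699960112/130148117
APPEND 19: p_7 = 19·1699960112 + 47182589 = 32346424717, q_7 = 19·130148117 + 3612276 = 2476426499 → 32346424717/2476426499
APPEND 17: p_8 = 17·32346424717 + 1699960112 = 551589180301, q_8 = 17·2476426499 + 130148117 = 42229398600 → 551589180301/42229398600
APPEND 29: p_9 = 29·551589180301 + 32346424717 = 16028432653446, q_9 = 29·42229398600 + 2476426499 = 1227128985899 → 16028432653446/1227128985899
APPEND 42: p_10 = 42·16028432653446 + 551589180301 = 673745760625033, q_10 = 42·1227128985899 + 42229398600 = 51581646806358 → 673745760625033/51581646806358
APPEND 16: p_11 = 16·673745760625033 + 16028432653446 = 10795960602653974, q_11 = 16·51581646806358 + 1227128985899 = 826533477887627 → 10795960602653974/826533477887627
APPEND 33: p_12 = 33·10795960602653974 + 673745760625033 = 356940445648206175, q_12 = 33·826533477887627 + 51581646806358 = 27327186417098049 → 356940445648206175/27327186417098049
APPEND 16: p_13 = 16·356940445648206175 + 10795960602653974 = 5721843090973952774, q_13 = 16·27327186417098049 + 826533477887627 = 438061516151456411 → 5721843090973952774/438061516151456411
APPEND 5: p_14 = 5·5721843090973952774 + 356940445648206175 = 28966155900517970045, q_14 = 5·438061516151456411 + 27327186417098049 = 2217634767174380104 → 28966155900517970045/2217634767174380104
APPEND 46: p_15 = 46·28966155900517970045 + 5721843090973952774 = 1338165014514800574844, q_15 = 46·2217634767174380104 + 438061516151456411 = 102449260806172941195 → 1338165014514800574844/102449260806172941195
APPEND 44: p_16 = 44·1338165014514800574844 + 28966155900517970045 = 58908226794551743263181, q_16 = 44·102449260806172941195 + 2217634767174380104 = 4509985110238783792684 → 58908226794551743263181/4509985110238783792684
APPEND 20: p_17 = 20·58908226794551743263181 + 1338165014514800574844 = 1179502700905549665838464, q_17 = 20·4509985110238783792684 + 102449260806172941195 = 90302151465581848794875 → 1179502700905549665838464/90302151465581848794875
APPEND 45: p_18 = 45·1179502700905549665838464 + 58908226794551743263181 = 53136529767544286705994061, q_18 = 45·90302151465581848794875 + 4509985110238783792684 = 4068106801061421979562059 → 53136529767544286705994061/4068106801061421979562059
APPEND 48: p_19 = 48·53136529767544286705994061 + 1179502700905549665838464 = 2551732931543031311553553392, q_19 = 48·4068106801061421979562059 + 90302151465581848794875 = 195359428602413836867773707 → 2551732931543031311553553392/195359428602413836867773707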